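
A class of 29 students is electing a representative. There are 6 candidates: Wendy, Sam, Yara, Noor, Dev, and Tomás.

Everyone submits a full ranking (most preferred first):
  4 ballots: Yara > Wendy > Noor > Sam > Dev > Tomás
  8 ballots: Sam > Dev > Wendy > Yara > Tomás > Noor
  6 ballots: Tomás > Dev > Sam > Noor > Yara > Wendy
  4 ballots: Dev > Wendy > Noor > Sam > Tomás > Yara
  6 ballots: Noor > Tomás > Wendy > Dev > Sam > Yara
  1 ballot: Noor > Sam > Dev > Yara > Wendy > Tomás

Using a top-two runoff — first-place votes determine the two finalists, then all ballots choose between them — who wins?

Noor

Round 1 first-place votes: Wendy 0, Sam 8, Yara 4, Noor 7, Dev 4, Tomás 6. Sam and Noor advance.
Runoff: Sam is ranked above Noor on 14 ballots, Noor above Sam on 15.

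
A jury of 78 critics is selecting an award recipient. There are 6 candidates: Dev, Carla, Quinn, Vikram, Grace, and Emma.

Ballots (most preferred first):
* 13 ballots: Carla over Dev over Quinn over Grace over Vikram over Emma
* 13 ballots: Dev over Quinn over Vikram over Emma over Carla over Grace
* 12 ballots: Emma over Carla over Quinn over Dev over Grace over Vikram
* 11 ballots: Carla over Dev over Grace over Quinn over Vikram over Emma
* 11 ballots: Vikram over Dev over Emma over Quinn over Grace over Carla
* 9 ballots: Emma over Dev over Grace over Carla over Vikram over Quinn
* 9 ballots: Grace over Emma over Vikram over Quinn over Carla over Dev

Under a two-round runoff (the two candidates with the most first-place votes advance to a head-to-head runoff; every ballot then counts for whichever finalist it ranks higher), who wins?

Emma

Round 1 first-place votes: Dev 13, Carla 24, Quinn 0, Vikram 11, Grace 9, Emma 21. Carla and Emma advance.
Runoff: Carla is ranked above Emma on 24 ballots, Emma above Carla on 54.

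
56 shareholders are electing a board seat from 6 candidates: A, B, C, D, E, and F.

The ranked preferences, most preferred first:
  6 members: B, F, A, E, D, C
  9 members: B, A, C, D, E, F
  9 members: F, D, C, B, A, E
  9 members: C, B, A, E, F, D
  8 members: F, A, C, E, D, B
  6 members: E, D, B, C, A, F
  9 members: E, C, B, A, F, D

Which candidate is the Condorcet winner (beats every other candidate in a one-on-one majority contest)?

C

C vs A: 33–23
C vs B: 35–21
C vs D: 35–21
C vs E: 35–21
C vs F: 33–23
C beats every other candidate.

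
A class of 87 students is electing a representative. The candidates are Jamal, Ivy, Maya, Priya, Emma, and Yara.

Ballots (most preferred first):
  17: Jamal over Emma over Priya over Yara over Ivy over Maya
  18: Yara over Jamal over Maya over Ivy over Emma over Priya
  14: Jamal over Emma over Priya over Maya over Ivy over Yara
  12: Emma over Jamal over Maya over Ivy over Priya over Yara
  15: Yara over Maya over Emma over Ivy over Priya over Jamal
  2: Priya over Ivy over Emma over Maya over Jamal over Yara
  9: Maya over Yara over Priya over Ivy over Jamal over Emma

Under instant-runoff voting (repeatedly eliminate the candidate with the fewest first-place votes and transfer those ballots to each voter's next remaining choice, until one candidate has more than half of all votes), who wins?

Round 1: Jamal 31, Ivy 0, Maya 9, Priya 2, Emma 12, Yara 33. Ivy eliminated.
Round 2: Jamal 31, Maya 9, Priya 2, Emma 12, Yara 33. Priya eliminated.
Round 3: Jamal 31, Maya 9, Emma 14, Yara 33. Maya eliminated.
Round 4: Jamal 31, Emma 14, Yara 42. Emma eliminated.
Round 5: Jamal 45, Yara 42. Jamal has a majority (≥44).

Jamal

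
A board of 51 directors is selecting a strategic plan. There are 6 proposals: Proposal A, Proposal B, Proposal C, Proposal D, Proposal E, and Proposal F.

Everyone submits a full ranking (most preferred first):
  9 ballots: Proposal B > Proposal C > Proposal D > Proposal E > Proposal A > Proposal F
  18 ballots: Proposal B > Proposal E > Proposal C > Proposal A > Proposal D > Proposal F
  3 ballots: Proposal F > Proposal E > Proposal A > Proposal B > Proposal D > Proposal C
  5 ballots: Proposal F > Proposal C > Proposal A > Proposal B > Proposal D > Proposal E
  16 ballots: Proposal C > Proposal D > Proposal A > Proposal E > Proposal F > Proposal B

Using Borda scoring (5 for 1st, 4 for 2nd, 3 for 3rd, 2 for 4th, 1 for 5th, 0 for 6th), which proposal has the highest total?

Proposal A: 9×1 + 18×2 + 3×3 + 5×3 + 16×3 = 117
Proposal B: 9×5 + 18×5 + 3×2 + 5×2 + 16×0 = 151
Proposal C: 9×4 + 18×3 + 3×0 + 5×4 + 16×5 = 190
Proposal D: 9×3 + 18×1 + 3×1 + 5×1 + 16×4 = 117
Proposal E: 9×2 + 18×4 + 3×4 + 5×0 + 16×2 = 134
Proposal F: 9×0 + 18×0 + 3×5 + 5×5 + 16×1 = 56

Proposal C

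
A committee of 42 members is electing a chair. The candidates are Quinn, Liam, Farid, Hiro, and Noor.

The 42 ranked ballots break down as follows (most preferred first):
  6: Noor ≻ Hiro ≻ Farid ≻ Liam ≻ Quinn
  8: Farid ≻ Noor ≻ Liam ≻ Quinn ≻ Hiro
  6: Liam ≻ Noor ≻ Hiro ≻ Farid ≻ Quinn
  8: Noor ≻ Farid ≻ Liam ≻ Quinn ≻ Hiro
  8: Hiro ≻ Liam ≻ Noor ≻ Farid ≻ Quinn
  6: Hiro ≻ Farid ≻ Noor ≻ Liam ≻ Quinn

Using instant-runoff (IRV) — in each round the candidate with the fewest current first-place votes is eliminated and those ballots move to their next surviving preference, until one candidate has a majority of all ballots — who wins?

Noor

Round 1: Quinn 0, Liam 6, Farid 8, Hiro 14, Noor 14. Quinn eliminated.
Round 2: Liam 6, Farid 8, Hiro 14, Noor 14. Liam eliminated.
Round 3: Farid 8, Hiro 14, Noor 20. Farid eliminated.
Round 4: Hiro 14, Noor 28. Noor has a majority (≥22).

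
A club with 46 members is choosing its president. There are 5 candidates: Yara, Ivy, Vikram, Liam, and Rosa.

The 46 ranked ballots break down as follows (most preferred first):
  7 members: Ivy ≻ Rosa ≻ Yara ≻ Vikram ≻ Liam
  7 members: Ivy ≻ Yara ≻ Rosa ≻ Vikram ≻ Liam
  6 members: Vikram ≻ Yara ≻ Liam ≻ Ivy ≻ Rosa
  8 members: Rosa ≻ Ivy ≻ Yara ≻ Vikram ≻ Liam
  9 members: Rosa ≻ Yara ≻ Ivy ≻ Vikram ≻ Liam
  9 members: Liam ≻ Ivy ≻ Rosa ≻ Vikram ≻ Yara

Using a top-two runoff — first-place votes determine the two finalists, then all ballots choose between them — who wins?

Ivy

Round 1 first-place votes: Yara 0, Ivy 14, Vikram 6, Liam 9, Rosa 17. Rosa and Ivy advance.
Runoff: Rosa is ranked above Ivy on 17 ballots, Ivy above Rosa on 29.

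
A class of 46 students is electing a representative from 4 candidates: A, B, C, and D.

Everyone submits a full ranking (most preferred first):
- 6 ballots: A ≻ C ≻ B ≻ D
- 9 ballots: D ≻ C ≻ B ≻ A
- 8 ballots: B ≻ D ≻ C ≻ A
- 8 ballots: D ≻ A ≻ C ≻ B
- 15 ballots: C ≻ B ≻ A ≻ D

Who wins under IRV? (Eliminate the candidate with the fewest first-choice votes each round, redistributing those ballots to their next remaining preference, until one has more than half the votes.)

D

Round 1: A 6, B 8, C 15, D 17. A eliminated.
Round 2: B 8, C 21, D 17. B eliminated.
Round 3: C 21, D 25. D has a majority (≥24).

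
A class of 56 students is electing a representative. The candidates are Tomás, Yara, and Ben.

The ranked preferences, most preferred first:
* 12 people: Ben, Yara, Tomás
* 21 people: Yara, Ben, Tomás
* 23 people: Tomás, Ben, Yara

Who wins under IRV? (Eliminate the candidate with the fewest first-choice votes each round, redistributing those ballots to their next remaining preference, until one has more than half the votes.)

Round 1: Tomás 23, Yara 21, Ben 12. Ben eliminated.
Round 2: Tomás 23, Yara 33. Yara has a majority (≥29).

Yara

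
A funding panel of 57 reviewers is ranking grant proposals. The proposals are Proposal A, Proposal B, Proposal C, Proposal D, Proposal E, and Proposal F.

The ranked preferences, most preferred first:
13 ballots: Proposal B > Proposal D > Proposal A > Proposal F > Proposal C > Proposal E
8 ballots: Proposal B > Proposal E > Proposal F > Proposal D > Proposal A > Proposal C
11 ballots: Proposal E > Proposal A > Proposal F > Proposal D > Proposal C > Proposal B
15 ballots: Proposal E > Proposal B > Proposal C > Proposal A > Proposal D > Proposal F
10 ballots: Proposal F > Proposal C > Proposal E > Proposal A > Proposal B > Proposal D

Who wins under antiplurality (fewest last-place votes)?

Last-place votes: Proposal A 0, Proposal B 11, Proposal C 8, Proposal D 10, Proposal E 13, Proposal F 15.

Proposal A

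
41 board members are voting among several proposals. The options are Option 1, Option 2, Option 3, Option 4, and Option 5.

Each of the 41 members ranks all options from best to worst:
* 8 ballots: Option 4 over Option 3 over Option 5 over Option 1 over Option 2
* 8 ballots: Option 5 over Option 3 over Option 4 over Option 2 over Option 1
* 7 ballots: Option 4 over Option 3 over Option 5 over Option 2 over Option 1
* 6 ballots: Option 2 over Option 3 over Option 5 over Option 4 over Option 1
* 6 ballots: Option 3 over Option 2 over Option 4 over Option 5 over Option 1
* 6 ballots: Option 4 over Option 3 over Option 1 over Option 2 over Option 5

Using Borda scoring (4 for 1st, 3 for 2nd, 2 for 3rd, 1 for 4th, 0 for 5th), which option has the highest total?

Option 1: 8×1 + 8×0 + 7×0 + 6×0 + 6×0 + 6×2 = 20
Option 2: 8×0 + 8×1 + 7×1 + 6×4 + 6×3 + 6×1 = 63
Option 3: 8×3 + 8×3 + 7×3 + 6×3 + 6×4 + 6×3 = 129
Option 4: 8×4 + 8×2 + 7×4 + 6×1 + 6×2 + 6×4 = 118
Option 5: 8×2 + 8×4 + 7×2 + 6×2 + 6×1 + 6×0 = 80

Option 3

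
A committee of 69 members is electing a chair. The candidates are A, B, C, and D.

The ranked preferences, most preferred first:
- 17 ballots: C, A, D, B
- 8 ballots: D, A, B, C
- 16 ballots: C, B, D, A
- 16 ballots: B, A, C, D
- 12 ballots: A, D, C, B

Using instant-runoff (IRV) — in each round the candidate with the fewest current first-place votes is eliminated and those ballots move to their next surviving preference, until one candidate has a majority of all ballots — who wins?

Round 1: A 12, B 16, C 33, D 8. D eliminated.
Round 2: A 20, B 16, C 33. B eliminated.
Round 3: A 36, C 33. A has a majority (≥35).

A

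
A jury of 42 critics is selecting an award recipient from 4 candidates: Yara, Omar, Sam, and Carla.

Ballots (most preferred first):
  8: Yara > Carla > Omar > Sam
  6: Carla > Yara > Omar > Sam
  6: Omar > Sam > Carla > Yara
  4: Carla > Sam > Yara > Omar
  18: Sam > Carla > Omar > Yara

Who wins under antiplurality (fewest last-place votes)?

Last-place votes: Yara 24, Omar 4, Sam 14, Carla 0.

Carla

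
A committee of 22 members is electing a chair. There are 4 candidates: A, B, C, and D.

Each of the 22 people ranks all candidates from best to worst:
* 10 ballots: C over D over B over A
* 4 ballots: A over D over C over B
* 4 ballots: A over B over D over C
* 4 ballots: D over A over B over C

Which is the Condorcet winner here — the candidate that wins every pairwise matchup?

D vs A: 14–8
D vs B: 18–4
D vs C: 12–10
D beats every other candidate.

D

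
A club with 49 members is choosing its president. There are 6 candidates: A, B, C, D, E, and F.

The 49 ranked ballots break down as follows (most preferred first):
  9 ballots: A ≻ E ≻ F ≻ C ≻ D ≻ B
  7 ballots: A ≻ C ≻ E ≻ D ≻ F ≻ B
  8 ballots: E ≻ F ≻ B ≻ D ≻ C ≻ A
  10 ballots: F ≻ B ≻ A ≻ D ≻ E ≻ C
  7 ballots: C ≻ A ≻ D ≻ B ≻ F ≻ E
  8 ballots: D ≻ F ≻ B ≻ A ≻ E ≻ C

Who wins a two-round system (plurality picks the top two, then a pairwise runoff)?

F

Round 1 first-place votes: A 16, B 0, C 7, D 8, E 8, F 10. A and F advance.
Runoff: A is ranked above F on 23 ballots, F above A on 26.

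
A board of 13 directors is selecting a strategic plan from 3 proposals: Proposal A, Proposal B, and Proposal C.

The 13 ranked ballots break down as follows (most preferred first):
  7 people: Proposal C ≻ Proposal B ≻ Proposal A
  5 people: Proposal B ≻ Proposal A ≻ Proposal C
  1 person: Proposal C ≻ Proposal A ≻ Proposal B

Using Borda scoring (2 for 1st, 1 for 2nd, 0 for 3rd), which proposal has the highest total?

Proposal A: 7×0 + 5×1 + 1×1 = 6
Proposal B: 7×1 + 5×2 + 1×0 = 17
Proposal C: 7×2 + 5×0 + 1×2 = 16

Proposal B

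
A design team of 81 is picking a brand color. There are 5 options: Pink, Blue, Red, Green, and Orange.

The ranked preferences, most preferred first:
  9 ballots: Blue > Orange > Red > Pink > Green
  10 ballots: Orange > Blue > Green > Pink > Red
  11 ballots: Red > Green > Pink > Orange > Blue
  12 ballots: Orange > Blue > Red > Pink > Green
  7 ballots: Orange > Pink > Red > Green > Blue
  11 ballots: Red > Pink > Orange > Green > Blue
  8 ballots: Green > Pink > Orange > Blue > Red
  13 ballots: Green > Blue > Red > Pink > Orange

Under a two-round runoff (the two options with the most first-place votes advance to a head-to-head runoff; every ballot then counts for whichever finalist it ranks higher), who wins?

Round 1 first-place votes: Pink 0, Blue 9, Red 22, Green 21, Orange 29. Orange and Red advance.
Runoff: Orange is ranked above Red on 46 ballots, Red above Orange on 35.

Orange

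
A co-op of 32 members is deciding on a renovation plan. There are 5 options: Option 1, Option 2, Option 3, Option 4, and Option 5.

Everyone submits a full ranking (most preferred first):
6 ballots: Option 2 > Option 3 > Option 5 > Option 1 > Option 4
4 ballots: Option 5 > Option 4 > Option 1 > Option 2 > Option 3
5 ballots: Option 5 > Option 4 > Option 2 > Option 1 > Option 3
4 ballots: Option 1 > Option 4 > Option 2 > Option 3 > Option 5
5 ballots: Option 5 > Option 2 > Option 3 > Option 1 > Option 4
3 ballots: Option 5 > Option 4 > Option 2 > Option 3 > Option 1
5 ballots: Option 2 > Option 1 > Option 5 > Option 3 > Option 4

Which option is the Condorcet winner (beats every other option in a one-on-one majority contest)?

Option 5 vs Option 1: 23–9
Option 5 vs Option 2: 17–15
Option 5 vs Option 3: 22–10
Option 5 vs Option 4: 28–4
Option 5 beats every other option.

Option 5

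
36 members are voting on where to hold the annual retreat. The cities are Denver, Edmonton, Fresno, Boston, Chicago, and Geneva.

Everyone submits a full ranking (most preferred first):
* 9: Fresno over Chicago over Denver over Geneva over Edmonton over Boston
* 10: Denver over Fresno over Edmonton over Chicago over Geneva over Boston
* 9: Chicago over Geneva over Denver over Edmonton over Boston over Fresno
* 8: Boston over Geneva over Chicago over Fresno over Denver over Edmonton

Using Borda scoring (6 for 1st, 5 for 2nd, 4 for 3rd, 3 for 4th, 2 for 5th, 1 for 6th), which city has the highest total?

Chicago

Denver: 9×4 + 10×6 + 9×4 + 8×2 = 148
Edmonton: 9×2 + 10×4 + 9×3 + 8×1 = 93
Fresno: 9×6 + 10×5 + 9×1 + 8×3 = 137
Boston: 9×1 + 10×1 + 9×2 + 8×6 = 85
Chicago: 9×5 + 10×3 + 9×6 + 8×4 = 161
Geneva: 9×3 + 10×2 + 9×5 + 8×5 = 132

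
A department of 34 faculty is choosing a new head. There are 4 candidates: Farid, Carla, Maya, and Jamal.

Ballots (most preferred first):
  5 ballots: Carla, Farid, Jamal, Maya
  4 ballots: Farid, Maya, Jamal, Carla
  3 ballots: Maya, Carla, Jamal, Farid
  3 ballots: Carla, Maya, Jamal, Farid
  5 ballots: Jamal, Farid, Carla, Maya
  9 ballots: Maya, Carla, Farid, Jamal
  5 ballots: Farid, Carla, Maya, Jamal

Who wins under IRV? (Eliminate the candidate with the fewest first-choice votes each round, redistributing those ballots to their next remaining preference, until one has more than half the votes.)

Farid

Round 1: Farid 9, Carla 8, Maya 12, Jamal 5. Jamal eliminated.
Round 2: Farid 14, Carla 8, Maya 12. Carla eliminated.
Round 3: Farid 19, Maya 15. Farid has a majority (≥18).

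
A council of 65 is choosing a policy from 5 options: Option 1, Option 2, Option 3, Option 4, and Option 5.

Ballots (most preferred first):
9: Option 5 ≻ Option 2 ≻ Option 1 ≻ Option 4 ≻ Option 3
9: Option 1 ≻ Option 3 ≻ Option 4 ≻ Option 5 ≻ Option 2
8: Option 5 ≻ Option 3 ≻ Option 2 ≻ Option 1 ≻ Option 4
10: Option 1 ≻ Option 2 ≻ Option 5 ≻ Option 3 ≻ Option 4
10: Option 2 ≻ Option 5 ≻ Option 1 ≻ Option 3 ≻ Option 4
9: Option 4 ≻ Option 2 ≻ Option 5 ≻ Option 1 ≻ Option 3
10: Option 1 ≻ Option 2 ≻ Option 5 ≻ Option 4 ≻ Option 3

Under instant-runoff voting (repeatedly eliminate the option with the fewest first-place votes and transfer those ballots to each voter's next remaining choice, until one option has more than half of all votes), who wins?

Option 2

Round 1: Option 1 29, Option 2 10, Option 3 0, Option 4 9, Option 5 17. Option 3 eliminated.
Round 2: Option 1 29, Option 2 10, Option 4 9, Option 5 17. Option 4 eliminated.
Round 3: Option 1 29, Option 2 19, Option 5 17. Option 5 eliminated.
Round 4: Option 1 29, Option 2 36. Option 2 has a majority (≥33).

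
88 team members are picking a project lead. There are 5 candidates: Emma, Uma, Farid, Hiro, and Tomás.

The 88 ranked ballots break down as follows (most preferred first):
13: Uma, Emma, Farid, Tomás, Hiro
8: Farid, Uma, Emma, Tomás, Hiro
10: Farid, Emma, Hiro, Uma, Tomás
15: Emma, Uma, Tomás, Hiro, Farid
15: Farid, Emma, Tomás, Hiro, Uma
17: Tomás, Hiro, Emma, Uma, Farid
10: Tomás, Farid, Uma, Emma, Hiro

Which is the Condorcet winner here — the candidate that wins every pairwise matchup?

Emma

Emma vs Uma: 57–31
Emma vs Farid: 45–43
Emma vs Hiro: 71–17
Emma vs Tomás: 61–27
Emma beats every other candidate.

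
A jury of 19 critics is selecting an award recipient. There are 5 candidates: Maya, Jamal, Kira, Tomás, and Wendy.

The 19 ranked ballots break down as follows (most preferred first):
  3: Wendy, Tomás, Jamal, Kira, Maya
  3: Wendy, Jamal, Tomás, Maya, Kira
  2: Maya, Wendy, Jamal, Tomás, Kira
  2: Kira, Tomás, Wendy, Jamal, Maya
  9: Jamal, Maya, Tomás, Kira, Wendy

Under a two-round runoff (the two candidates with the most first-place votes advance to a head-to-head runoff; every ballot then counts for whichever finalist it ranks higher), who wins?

Wendy

Round 1 first-place votes: Maya 2, Jamal 9, Kira 2, Tomás 0, Wendy 6. Jamal and Wendy advance.
Runoff: Jamal is ranked above Wendy on 9 ballots, Wendy above Jamal on 10.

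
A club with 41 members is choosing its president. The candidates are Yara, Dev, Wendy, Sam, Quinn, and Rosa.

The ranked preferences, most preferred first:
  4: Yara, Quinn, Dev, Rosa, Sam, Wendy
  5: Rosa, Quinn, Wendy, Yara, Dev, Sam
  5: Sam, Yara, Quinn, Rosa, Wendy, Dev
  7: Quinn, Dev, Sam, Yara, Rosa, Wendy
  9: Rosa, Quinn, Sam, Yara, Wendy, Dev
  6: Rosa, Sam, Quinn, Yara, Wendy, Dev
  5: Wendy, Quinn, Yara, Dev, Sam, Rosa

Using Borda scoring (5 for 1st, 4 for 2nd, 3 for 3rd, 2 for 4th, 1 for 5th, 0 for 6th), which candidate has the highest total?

Yara: 4×5 + 5×2 + 5×4 + 7×2 + 9×2 + 6×2 + 5×3 = 109
Dev: 4×3 + 5×1 + 5×0 + 7×4 + 9×0 + 6×0 + 5×2 = 55
Wendy: 4×0 + 5×3 + 5×1 + 7×0 + 9×1 + 6×1 + 5×5 = 60
Sam: 4×1 + 5×0 + 5×5 + 7×3 + 9×3 + 6×4 + 5×1 = 106
Quinn: 4×4 + 5×4 + 5×3 + 7×5 + 9×4 + 6×3 + 5×4 = 160
Rosa: 4×2 + 5×5 + 5×2 + 7×1 + 9×5 + 6×5 + 5×0 = 125

Quinn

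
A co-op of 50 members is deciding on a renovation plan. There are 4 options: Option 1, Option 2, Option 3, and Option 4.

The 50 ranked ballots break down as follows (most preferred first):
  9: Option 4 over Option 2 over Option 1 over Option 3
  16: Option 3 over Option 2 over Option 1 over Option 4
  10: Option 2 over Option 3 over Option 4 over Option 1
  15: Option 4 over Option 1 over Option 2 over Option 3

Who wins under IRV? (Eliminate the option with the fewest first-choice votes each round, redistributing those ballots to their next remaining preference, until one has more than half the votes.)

Round 1: Option 1 0, Option 2 10, Option 3 16, Option 4 24. Option 1 eliminated.
Round 2: Option 2 10, Option 3 16, Option 4 24. Option 2 eliminated.
Round 3: Option 3 26, Option 4 24. Option 3 has a majority (≥26).

Option 3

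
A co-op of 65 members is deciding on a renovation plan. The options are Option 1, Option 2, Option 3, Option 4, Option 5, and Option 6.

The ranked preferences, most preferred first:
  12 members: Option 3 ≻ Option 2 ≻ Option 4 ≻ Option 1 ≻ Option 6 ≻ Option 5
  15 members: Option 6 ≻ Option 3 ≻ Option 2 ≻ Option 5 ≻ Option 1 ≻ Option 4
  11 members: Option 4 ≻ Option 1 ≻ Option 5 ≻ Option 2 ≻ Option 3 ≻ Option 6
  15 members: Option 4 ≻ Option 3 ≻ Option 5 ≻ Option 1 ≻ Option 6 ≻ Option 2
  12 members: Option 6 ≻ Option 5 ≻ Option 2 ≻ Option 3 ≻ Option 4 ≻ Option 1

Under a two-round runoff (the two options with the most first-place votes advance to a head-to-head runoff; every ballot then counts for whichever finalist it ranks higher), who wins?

Round 1 first-place votes: Option 1 0, Option 2 0, Option 3 12, Option 4 26, Option 5 0, Option 6 27. Option 6 and Option 4 advance.
Runoff: Option 6 is ranked above Option 4 on 27 ballots, Option 4 above Option 6 on 38.

Option 4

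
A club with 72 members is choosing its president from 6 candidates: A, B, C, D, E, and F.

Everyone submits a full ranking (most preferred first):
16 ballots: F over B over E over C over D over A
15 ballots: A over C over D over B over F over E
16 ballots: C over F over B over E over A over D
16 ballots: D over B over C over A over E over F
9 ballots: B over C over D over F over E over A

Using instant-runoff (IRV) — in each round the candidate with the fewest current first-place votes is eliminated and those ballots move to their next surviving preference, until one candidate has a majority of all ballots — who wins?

Round 1: A 15, B 9, C 16, D 16, E 0, F 16. E eliminated.
Round 2: A 15, B 9, C 16, D 16, F 16. B eliminated.
Round 3: A 15, C 25, D 16, F 16. A eliminated.
Round 4: C 40, D 16, F 16. C has a majority (≥37).

C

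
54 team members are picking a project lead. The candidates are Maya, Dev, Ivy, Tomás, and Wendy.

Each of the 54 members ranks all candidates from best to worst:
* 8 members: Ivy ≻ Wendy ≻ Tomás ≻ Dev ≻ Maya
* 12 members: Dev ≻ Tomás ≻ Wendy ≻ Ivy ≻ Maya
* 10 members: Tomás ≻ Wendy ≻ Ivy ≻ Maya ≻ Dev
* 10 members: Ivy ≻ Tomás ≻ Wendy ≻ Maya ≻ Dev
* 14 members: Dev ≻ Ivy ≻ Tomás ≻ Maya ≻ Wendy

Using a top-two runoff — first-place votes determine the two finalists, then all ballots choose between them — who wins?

Ivy

Round 1 first-place votes: Maya 0, Dev 26, Ivy 18, Tomás 10, Wendy 0. Dev and Ivy advance.
Runoff: Dev is ranked above Ivy on 26 ballots, Ivy above Dev on 28.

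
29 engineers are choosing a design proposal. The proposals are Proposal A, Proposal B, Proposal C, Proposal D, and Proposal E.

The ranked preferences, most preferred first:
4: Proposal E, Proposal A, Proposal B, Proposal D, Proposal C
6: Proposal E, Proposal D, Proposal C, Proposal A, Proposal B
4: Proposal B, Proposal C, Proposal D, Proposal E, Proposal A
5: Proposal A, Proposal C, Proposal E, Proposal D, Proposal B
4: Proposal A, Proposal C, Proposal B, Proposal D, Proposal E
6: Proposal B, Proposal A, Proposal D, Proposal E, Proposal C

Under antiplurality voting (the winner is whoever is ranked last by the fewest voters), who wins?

Proposal D

Last-place votes: Proposal A 4, Proposal B 11, Proposal C 10, Proposal D 0, Proposal E 4.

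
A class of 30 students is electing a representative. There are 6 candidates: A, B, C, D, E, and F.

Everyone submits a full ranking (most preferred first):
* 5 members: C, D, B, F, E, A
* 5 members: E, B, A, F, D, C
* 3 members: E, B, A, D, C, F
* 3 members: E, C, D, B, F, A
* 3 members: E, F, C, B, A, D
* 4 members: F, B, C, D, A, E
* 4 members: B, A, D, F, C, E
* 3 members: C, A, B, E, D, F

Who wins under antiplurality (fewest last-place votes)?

B

Last-place votes: A 8, B 0, C 5, D 3, E 8, F 6.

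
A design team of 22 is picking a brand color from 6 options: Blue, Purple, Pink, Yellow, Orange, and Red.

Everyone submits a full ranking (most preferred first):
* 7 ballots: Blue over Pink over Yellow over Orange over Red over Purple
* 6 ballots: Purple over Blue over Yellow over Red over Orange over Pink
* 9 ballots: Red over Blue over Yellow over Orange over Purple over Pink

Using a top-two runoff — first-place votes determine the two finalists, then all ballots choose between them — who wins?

Round 1 first-place votes: Blue 7, Purple 6, Pink 0, Yellow 0, Orange 0, Red 9. Red and Blue advance.
Runoff: Red is ranked above Blue on 9 ballots, Blue above Red on 13.

Blue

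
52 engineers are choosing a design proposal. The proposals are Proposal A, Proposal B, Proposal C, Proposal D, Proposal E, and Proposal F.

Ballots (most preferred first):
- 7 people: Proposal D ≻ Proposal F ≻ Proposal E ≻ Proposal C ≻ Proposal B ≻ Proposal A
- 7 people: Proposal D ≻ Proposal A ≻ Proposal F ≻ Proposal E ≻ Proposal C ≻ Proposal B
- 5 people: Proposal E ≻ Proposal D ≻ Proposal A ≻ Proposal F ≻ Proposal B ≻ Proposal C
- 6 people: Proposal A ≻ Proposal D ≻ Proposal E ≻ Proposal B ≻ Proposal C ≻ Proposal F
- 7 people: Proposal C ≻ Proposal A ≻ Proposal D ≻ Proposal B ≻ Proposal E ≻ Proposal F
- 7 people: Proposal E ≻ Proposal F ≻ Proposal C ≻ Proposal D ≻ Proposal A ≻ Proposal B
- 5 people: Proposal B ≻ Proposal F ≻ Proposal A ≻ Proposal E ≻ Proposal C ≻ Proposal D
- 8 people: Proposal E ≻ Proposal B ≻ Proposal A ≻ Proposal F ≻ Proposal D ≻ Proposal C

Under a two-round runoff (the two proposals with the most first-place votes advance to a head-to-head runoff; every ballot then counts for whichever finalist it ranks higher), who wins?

Proposal D

Round 1 first-place votes: Proposal A 6, Proposal B 5, Proposal C 7, Proposal D 14, Proposal E 20, Proposal F 0. Proposal E and Proposal D advance.
Runoff: Proposal E is ranked above Proposal D on 25 ballots, Proposal D above Proposal E on 27.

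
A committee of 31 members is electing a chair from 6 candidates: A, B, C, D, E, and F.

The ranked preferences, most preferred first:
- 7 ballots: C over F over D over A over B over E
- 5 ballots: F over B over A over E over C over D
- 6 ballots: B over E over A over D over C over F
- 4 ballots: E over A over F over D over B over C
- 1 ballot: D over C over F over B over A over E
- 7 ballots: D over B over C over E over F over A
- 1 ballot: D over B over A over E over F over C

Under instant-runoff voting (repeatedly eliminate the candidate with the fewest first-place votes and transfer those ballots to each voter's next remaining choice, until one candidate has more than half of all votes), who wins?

Round 1: A 0, B 6, C 7, D 9, E 4, F 5. A eliminated.
Round 2: B 6, C 7, D 9, E 4, F 5. E eliminated.
Round 3: B 6, C 7, D 9, F 9. B eliminated.
Round 4: C 7, D 15, F 9. C eliminated.
Round 5: D 15, F 16. F has a majority (≥16).

F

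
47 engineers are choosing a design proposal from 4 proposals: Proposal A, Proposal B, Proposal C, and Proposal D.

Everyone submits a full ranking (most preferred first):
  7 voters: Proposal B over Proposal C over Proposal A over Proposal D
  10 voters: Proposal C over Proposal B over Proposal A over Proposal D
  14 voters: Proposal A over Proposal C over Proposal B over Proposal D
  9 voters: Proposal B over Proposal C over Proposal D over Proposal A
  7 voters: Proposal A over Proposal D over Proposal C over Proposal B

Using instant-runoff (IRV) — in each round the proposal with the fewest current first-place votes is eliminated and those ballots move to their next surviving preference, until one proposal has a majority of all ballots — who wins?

Proposal B

Round 1: Proposal A 21, Proposal B 16, Proposal C 10, Proposal D 0. Proposal D eliminated.
Round 2: Proposal A 21, Proposal B 16, Proposal C 10. Proposal C eliminated.
Round 3: Proposal A 21, Proposal B 26. Proposal B has a majority (≥24).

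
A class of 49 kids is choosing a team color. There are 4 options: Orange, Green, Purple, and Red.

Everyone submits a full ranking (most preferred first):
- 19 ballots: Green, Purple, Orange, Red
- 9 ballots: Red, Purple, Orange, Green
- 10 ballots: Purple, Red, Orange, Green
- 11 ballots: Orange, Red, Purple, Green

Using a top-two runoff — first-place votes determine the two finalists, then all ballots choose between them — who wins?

Round 1 first-place votes: Orange 11, Green 19, Purple 10, Red 9. Green and Orange advance.
Runoff: Green is ranked above Orange on 19 ballots, Orange above Green on 30.

Orange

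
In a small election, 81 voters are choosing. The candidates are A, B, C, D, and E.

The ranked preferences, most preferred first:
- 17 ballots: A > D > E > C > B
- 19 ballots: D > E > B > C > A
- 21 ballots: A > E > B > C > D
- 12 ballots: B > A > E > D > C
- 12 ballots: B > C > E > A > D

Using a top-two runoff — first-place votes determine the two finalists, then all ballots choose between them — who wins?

B

Round 1 first-place votes: A 38, B 24, C 0, D 19, E 0. A and B advance.
Runoff: A is ranked above B on 38 ballots, B above A on 43.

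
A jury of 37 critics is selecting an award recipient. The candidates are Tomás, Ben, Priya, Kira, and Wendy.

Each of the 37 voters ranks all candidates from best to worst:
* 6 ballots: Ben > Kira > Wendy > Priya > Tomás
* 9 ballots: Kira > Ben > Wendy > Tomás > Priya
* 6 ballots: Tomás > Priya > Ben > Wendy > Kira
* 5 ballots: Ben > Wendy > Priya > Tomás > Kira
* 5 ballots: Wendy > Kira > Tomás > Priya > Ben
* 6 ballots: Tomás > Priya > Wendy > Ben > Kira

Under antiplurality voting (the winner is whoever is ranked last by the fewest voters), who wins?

Wendy

Last-place votes: Tomás 6, Ben 5, Priya 9, Kira 17, Wendy 0.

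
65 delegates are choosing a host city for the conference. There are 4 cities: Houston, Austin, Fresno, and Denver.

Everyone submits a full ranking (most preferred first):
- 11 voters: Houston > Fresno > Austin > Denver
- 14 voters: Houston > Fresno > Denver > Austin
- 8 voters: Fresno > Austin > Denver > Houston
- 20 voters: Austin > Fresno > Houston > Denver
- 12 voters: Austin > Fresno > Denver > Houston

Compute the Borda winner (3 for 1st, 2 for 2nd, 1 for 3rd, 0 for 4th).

Fresno

Houston: 11×3 + 14×3 + 8×0 + 20×1 + 12×0 = 95
Austin: 11×1 + 14×0 + 8×2 + 20×3 + 12×3 = 123
Fresno: 11×2 + 14×2 + 8×3 + 20×2 + 12×2 = 138
Denver: 11×0 + 14×1 + 8×1 + 20×0 + 12×1 = 34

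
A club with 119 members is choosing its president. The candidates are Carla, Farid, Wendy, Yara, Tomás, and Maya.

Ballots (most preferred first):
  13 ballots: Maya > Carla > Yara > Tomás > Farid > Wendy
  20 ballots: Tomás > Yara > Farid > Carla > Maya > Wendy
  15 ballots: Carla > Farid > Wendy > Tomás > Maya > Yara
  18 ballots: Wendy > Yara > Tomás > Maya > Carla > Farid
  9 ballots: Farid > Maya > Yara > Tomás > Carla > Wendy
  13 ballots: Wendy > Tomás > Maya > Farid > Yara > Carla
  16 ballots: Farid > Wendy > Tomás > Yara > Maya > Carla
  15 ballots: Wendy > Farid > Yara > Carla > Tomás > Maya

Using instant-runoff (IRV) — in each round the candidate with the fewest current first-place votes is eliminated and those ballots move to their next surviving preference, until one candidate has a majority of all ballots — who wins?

Round 1: Carla 15, Farid 25, Wendy 46, Yara 0, Tomás 20, Maya 13. Yara eliminated.
Round 2: Carla 15, Farid 25, Wendy 46, Tomás 20, Maya 13. Maya eliminated.
Round 3: Carla 28, Farid 25, Wendy 46, Tomás 20. Tomás eliminated.
Round 4: Carla 28, Farid 45, Wendy 46. Carla eliminated.
Round 5: Farid 73, Wendy 46. Farid has a majority (≥60).

Farid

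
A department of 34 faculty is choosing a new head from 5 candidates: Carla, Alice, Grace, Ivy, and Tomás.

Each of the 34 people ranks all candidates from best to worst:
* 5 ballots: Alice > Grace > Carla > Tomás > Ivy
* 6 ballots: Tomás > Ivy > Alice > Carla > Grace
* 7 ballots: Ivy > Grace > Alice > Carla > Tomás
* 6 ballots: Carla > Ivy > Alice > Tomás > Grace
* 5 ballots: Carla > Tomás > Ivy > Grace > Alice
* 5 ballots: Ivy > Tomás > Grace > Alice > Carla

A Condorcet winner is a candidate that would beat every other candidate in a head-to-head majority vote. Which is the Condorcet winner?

Ivy

Ivy vs Carla: 18–16
Ivy vs Alice: 29–5
Ivy vs Grace: 29–5
Ivy vs Tomás: 18–16
Ivy beats every other candidate.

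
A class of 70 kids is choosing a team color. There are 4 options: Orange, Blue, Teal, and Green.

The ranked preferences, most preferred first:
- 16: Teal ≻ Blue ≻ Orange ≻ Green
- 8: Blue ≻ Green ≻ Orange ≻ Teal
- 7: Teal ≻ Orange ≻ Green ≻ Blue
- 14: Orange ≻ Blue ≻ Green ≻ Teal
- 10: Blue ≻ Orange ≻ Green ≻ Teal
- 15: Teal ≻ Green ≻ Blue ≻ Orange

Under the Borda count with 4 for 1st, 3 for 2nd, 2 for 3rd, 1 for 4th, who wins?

Orange: 16×2 + 8×2 + 7×3 + 14×4 + 10×3 + 15×1 = 170
Blue: 16×3 + 8×4 + 7×1 + 14×3 + 10×4 + 15×2 = 199
Teal: 16×4 + 8×1 + 7×4 + 14×1 + 10×1 + 15×4 = 184
Green: 16×1 + 8×3 + 7×2 + 14×2 + 10×2 + 15×3 = 147

Blue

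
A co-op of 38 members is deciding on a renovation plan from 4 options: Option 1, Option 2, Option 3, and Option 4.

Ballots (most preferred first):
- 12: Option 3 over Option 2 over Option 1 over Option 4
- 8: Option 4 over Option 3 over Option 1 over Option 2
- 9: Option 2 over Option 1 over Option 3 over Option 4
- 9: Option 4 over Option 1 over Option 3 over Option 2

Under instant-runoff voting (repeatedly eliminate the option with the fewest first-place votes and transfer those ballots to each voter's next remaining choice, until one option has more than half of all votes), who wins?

Round 1: Option 1 0, Option 2 9, Option 3 12, Option 4 17. Option 1 eliminated.
Round 2: Option 2 9, Option 3 12, Option 4 17. Option 2 eliminated.
Round 3: Option 3 21, Option 4 17. Option 3 has a majority (≥20).

Option 3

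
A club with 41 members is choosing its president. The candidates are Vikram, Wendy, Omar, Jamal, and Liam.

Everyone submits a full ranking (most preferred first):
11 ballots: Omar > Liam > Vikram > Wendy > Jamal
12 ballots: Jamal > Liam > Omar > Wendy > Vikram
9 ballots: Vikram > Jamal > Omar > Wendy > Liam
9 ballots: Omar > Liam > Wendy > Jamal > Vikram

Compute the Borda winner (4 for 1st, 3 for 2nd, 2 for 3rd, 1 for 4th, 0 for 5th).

Vikram: 11×2 + 12×0 + 9×4 + 9×0 = 58
Wendy: 11×1 + 12×1 + 9×1 + 9×2 = 50
Omar: 11×4 + 12×2 + 9×2 + 9×4 = 122
Jamal: 11×0 + 12×4 + 9×3 + 9×1 = 84
Liam: 11×3 + 12×3 + 9×0 + 9×3 = 96

Omar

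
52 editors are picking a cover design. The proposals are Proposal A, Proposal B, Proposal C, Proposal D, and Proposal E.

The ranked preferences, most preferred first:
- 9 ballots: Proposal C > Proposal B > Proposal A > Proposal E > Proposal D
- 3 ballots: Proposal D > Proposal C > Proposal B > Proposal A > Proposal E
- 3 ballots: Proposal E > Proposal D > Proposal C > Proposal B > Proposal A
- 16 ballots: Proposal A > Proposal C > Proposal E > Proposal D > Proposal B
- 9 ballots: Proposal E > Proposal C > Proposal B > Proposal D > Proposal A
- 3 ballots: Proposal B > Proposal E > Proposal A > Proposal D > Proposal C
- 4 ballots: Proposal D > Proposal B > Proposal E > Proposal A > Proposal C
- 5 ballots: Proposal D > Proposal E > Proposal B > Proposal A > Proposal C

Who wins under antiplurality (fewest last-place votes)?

Last-place votes: Proposal A 12, Proposal B 16, Proposal C 12, Proposal D 9, Proposal E 3.

Proposal E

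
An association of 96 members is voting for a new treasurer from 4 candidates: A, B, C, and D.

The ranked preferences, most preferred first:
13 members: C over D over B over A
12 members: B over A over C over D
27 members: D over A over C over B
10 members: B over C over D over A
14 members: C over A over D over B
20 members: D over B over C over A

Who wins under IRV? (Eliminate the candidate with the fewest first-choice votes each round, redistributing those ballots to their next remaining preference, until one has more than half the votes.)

Round 1: A 0, B 22, C 27, D 47. A eliminated.
Round 2: B 22, C 27, D 47. B eliminated.
Round 3: C 49, D 47. C has a majority (≥49).

C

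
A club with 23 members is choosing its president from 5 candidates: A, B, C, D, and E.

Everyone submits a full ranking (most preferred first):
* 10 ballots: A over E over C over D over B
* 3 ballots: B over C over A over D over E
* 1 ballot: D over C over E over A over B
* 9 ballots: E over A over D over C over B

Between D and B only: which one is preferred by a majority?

D

D is ranked above B on 20 ballots; B above D on 3.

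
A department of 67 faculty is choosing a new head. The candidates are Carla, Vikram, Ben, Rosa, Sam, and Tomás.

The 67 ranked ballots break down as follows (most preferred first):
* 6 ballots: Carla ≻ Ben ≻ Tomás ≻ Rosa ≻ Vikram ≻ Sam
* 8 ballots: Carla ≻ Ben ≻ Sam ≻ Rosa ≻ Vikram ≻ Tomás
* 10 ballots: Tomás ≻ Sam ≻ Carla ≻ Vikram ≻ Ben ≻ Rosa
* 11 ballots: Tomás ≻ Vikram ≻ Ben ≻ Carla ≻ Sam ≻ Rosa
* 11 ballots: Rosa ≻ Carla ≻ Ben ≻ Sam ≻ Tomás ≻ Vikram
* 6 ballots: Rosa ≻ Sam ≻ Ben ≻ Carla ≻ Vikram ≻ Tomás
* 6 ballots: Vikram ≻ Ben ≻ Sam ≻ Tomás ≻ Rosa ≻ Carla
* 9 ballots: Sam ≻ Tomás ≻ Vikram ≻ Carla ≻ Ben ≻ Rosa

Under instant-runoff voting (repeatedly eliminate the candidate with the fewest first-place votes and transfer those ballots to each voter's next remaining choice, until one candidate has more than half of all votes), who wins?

Round 1: Carla 14, Vikram 6, Ben 0, Rosa 17, Sam 9, Tomás 21. Ben eliminated.
Round 2: Carla 14, Vikram 6, Rosa 17, Sam 9, Tomás 21. Vikram eliminated.
Round 3: Carla 14, Rosa 17, Sam 15, Tomás 21. Carla eliminated.
Round 4: Rosa 17, Sam 23, Tomás 27. Rosa eliminated.
Round 5: Sam 40, Tomás 27. Sam has a majority (≥34).

Sam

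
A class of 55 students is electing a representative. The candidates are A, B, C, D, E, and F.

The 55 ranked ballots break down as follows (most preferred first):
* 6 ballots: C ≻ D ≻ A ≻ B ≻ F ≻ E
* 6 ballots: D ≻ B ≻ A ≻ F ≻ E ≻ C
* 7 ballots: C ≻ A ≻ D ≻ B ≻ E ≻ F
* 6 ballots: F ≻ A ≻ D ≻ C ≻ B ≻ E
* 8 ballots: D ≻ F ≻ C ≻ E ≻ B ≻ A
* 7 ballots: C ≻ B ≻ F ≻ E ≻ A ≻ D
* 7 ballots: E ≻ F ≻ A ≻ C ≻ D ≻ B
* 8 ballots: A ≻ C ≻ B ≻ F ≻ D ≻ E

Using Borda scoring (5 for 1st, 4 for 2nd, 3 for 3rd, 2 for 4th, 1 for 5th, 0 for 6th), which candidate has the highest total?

A: 6×3 + 6×3 + 7×4 + 6×4 + 8×0 + 7×1 + 7×3 + 8×5 = 156
B: 6×2 + 6×4 + 7×2 + 6×1 + 8×1 + 7×4 + 7×0 + 8×3 = 116
C: 6×5 + 6×0 + 7×5 + 6×2 + 8×3 + 7×5 + 7×2 + 8×4 = 182
D: 6×4 + 6×5 + 7×3 + 6×3 + 8×5 + 7×0 + 7×1 + 8×1 = 148
E: 6×0 + 6×1 + 7×1 + 6×0 + 8×2 + 7×2 + 7×5 + 8×0 = 78
F: 6×1 + 6×2 + 7×0 + 6×5 + 8×4 + 7×3 + 7×4 + 8×2 = 145

C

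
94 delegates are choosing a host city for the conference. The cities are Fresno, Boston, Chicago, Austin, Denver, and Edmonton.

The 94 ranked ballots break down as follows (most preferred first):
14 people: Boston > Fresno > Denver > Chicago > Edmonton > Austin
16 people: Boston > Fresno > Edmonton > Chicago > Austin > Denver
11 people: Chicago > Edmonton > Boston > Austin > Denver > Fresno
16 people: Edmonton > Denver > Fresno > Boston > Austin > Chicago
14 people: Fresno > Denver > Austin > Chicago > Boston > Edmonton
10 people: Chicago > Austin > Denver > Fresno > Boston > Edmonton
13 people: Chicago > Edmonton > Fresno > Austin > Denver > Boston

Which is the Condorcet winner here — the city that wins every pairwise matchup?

Fresno

Fresno vs Boston: 53–41
Fresno vs Chicago: 60–34
Fresno vs Austin: 73–21
Fresno vs Denver: 57–37
Fresno vs Edmonton: 54–40
Fresno beats every other city.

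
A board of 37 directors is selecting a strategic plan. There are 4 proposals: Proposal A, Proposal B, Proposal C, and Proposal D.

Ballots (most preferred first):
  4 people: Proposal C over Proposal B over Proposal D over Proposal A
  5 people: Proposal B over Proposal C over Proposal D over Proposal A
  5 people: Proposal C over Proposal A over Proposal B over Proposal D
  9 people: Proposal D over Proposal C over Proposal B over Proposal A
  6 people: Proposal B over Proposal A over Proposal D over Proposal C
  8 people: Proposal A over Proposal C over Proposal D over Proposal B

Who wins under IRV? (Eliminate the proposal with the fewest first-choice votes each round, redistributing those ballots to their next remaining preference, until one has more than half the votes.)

Round 1: Proposal A 8, Proposal B 11, Proposal C 9, Proposal D 9. Proposal A eliminated.
Round 2: Proposal B 11, Proposal C 17, Proposal D 9. Proposal D eliminated.
Round 3: Proposal B 11, Proposal C 26. Proposal C has a majority (≥19).

Proposal C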